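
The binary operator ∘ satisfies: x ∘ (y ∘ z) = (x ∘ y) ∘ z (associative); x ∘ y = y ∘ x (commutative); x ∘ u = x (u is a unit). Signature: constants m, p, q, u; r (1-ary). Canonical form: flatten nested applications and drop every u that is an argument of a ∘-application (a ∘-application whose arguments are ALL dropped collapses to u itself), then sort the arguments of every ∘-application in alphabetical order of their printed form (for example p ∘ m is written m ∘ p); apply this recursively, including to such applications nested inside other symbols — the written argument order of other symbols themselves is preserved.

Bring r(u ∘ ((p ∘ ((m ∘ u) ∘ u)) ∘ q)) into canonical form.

Answer: r(m ∘ p ∘ q)

Derivation:
Work inside:  u ∘ ((p ∘ ((m ∘ u) ∘ u)) ∘ q)
Un-nest:  u ∘ p ∘ m ∘ u ∘ u ∘ q
Units out:  drop u (×3)
Sort arguments:  m ∘ p ∘ q
Rebuild:  r(m ∘ p ∘ q)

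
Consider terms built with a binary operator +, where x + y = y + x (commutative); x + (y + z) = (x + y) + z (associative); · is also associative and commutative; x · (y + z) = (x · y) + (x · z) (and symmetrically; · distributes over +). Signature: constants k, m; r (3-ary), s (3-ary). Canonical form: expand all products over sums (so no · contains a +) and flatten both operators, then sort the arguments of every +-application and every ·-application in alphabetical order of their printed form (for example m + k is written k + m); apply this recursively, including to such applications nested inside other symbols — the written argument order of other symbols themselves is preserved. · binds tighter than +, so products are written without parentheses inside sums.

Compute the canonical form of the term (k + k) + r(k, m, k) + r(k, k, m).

Merge nested applications:  k + k + r(k, m, k) + r(k, k, m)
Sort arguments:  k + k + r(k, k, m) + r(k, m, k)

Answer: k + k + r(k, k, m) + r(k, m, k)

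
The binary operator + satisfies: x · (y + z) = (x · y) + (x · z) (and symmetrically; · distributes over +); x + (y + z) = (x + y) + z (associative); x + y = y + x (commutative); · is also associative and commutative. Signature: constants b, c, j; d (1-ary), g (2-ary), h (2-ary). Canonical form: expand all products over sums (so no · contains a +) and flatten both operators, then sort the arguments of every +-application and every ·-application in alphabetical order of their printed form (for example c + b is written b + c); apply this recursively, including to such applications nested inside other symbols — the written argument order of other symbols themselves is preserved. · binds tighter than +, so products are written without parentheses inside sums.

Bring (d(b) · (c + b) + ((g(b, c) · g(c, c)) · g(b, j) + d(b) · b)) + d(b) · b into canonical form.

Expand products over sums:  c · d(b) + b · d(b) + g(b, c) · g(b, j) · g(c, c) + b · d(b) + b · d(b)
Order the arguments:  b · d(b) + b · d(b) + b · d(b) + c · d(b) + g(b, c) · g(b, j) · g(c, c)

Answer: b · d(b) + b · d(b) + b · d(b) + c · d(b) + g(b, c) · g(b, j) · g(c, c)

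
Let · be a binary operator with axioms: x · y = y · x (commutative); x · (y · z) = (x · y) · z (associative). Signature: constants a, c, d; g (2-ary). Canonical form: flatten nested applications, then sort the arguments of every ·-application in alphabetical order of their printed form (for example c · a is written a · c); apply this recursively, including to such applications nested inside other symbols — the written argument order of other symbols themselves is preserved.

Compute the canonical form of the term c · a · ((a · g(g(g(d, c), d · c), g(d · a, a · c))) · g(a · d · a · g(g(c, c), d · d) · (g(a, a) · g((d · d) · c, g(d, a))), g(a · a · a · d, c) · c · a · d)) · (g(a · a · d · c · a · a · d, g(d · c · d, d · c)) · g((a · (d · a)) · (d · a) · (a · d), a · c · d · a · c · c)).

Un-nest:  c · a · a · g(g(g(d, c), d · c), g(d · a, a · c)) · g(a · d · a · g(g(c, c), d · d) · (g(a, a) · g((d · d) · c, g(d, a))), g(a · a · a · d, c) · c · a · d) · g(a · a · d · c · a · a · d, g(d · c · d, d · c)) · g((a · (d · a)) · (d · a) · (a · d), a · c · d · a · c · c)
Canonicalize subterm:  g(g(g(d, c), d · c), g(d · a, a · c))  →  g(g(g(d, c), c · d), g(a · d, a · c))
Canonicalize subterm:  g(a · d · a · g(g(c, c), d · d) · (g(a, a) · g((d · d) · c, g(d, a))), g(a · a · a · d, c) · c · a · d)  →  g(a · a · d · g(a, a) · g(c · d · d, g(d, a)) · g(g(c, c), d · d), a · c · d · g(a · a · a · d, c))
Simplify inside:  g(a · a · d · c · a · a · d, g(d · c · d, d · c))  →  g(a · a · a · a · c · d · d, g(c · d · d, c · d))
Order the arguments:  a · a · c · g(a · a · a · a · c · d · d, g(c · d · d, c · d)) · g(a · a · a · a · d · d · d, a · a · c · c · c · d) · g(a · a · d · g(a, a) · g(c · d · d, g(d, a)) · g(g(c, c), d · d), a · c · d · g(a · a · a · d, c)) · g(g(g(d, c), c · d), g(a · d, a · c))

Answer: a · a · c · g(a · a · a · a · c · d · d, g(c · d · d, c · d)) · g(a · a · a · a · d · d · d, a · a · c · c · c · d) · g(a · a · d · g(a, a) · g(c · d · d, g(d, a)) · g(g(c, c), d · d), a · c · d · g(a · a · a · d, c)) · g(g(g(d, c), c · d), g(a · d, a · c))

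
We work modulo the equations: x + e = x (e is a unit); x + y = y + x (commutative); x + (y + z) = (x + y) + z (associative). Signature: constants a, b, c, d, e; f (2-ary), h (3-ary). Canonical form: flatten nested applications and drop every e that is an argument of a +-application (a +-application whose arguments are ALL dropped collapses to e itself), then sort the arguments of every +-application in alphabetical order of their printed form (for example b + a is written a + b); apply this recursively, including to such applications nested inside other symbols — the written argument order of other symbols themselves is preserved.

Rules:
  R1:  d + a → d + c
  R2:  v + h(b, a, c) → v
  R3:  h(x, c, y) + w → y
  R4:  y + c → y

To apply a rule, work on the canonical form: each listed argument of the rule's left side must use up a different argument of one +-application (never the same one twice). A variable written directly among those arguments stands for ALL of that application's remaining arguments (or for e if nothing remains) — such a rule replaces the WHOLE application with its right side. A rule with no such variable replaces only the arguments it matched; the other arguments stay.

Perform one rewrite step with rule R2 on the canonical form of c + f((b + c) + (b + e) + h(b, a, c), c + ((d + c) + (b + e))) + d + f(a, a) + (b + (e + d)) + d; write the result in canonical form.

Answer: b + c + d + d + d + f(a, a) + f(b + b + c, b + c + c + d)

Derivation:
Canonical form:  b + c + d + d + d + f(a, a) + f(b + b + c + h(b, a, c), b + c + c + d)
R2 matches:  uses h(b, a, c);  v := b + b + c
The variable takes the whole remainder — replace the entire application.
Result:  b + c + d + d + d + f(a, a) + f(b + b + c, b + c + c + d)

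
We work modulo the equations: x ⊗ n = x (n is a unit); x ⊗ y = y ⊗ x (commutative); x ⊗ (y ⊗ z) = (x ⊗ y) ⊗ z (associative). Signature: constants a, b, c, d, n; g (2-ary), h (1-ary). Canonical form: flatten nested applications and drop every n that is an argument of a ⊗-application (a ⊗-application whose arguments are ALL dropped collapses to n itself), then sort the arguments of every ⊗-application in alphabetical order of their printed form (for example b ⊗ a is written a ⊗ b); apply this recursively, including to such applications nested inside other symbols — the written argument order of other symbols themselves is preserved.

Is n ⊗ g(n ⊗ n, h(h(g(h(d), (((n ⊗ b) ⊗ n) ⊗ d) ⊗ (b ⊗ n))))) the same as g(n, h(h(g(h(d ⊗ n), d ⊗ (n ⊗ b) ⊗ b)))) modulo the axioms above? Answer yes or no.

Answer: yes — both canonical forms are g(n, h(h(g(h(d), b ⊗ b ⊗ d))))

Derivation:
Left:  n ⊗ g(n ⊗ n, h(h(g(h(d), (((n ⊗ b) ⊗ n) ⊗ d) ⊗ (b ⊗ n)))))
  Simplify inside:  g(n ⊗ n, h(h(g(h(d), (((n ⊗ b) ⊗ n) ⊗ d) ⊗ (b ⊗ n)))))  →  g(n, h(h(g(h(d), b ⊗ b ⊗ d))))
  Unit:  drop n
  Sort:  g(n, h(h(g(h(d), b ⊗ b ⊗ d))))
Right:  g(n, h(h(g(h(d ⊗ n), d ⊗ (n ⊗ b) ⊗ b))))
  Work inside:  d ⊗ (n ⊗ b) ⊗ b
  Flatten:  d ⊗ n ⊗ b ⊗ b
  Drop the unit:  drop n
  Sort:  b ⊗ b ⊗ d
  Reassemble:  g(n, h(h(g(h(d), b ⊗ b ⊗ d))))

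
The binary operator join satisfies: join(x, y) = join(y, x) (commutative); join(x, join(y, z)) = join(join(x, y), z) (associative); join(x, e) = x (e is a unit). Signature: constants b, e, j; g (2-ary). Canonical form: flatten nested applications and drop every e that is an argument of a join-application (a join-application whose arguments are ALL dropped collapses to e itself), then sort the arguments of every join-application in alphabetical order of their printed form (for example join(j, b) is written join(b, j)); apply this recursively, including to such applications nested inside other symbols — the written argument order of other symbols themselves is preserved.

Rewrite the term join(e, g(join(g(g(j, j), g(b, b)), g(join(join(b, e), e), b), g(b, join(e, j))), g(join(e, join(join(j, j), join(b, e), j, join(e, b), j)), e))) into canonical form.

Answer: g(join(g(b, b), g(b, j), g(g(j, j), g(b, b))), g(join(b, b, j, j, j, j), e))

Derivation:
Inside:  g(join(g(g(j, j), g(b, b)), g(join(join(b, e), e), b), g(b, join(e, j))), g(join(e, join(join(j, j), join(b, e), j, join(e, b), j)), e))  →  g(join(g(b, b), g(b, j), g(g(j, j), g(b, b))), g(join(b, b, j, j, j, j), e))
Drop the unit:  drop e
Order the arguments:  g(join(g(b, b), g(b, j), g(g(j, j), g(b, b))), g(join(b, b, j, j, j, j), e))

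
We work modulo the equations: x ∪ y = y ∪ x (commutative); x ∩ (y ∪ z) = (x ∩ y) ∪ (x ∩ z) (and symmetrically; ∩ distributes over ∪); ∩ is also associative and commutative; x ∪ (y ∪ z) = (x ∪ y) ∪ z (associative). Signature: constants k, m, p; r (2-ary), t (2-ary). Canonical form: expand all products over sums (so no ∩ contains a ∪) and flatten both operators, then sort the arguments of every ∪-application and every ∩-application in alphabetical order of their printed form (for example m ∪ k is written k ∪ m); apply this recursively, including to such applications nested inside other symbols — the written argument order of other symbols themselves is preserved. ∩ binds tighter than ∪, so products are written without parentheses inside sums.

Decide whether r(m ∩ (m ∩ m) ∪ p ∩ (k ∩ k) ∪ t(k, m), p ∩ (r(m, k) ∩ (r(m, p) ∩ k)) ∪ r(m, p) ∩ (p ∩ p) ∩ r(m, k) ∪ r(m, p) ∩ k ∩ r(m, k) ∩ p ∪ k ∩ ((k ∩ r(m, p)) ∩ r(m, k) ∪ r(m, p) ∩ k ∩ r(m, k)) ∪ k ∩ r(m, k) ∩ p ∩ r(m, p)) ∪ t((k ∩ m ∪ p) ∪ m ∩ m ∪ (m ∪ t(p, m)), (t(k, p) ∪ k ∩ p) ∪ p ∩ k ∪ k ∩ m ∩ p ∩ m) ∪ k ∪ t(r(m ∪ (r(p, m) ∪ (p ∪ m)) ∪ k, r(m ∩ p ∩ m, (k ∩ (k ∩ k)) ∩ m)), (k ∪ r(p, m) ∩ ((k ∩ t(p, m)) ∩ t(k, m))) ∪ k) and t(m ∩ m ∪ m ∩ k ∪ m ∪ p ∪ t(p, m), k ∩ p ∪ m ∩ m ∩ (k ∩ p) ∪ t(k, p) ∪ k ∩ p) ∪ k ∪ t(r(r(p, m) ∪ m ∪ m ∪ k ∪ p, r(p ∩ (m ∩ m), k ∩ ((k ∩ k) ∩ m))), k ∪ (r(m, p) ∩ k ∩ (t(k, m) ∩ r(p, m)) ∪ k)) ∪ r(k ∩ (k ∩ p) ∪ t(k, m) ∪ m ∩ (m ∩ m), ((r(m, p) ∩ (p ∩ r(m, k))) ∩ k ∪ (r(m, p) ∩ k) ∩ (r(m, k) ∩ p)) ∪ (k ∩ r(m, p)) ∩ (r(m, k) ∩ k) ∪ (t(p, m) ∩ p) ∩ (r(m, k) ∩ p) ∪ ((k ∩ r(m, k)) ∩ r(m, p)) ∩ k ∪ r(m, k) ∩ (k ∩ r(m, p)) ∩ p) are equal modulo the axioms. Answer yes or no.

Answer: no — k ∪ r(k ∩ k ∩ p ∪ m ∩ m ∩ m ∪ t(k, m), k ∩ k ∩ r(m, k) ∩ r(m, p) ∪ k ∩ k ∩ r(m, k) ∩ r(m, p) ∪ k ∩ p ∩ r(m, k) ∩ r(m, p) ∪ k ∩ p ∩ r(m, k) ∩ r(m, p) ∪ k ∩ p ∩ r(m, k) ∩ r(m, p) ∪ p ∩ p ∩ r(m, k) ∩ r(m, p)) ∪ t(k ∩ m ∪ m ∪ m ∩ m ∪ p ∪ t(p, m), k ∩ m ∩ m ∩ p ∪ k ∩ p ∪ k ∩ p ∪ t(k, p)) ∪ t(r(k ∪ m ∪ m ∪ p ∪ r(p, m), r(m ∩ m ∩ p, k ∩ k ∩ k ∩ m)), k ∪ k ∪ k ∩ r(p, m) ∩ t(k, m) ∩ t(p, m)) vs k ∪ r(k ∩ k ∩ p ∪ m ∩ m ∩ m ∪ t(k, m), k ∩ k ∩ r(m, k) ∩ r(m, p) ∪ k ∩ k ∩ r(m, k) ∩ r(m, p) ∪ k ∩ p ∩ r(m, k) ∩ r(m, p) ∪ k ∩ p ∩ r(m, k) ∩ r(m, p) ∪ k ∩ p ∩ r(m, k) ∩ r(m, p) ∪ p ∩ p ∩ r(m, k) ∩ t(p, m)) ∪ t(k ∩ m ∪ m ∪ m ∩ m ∪ p ∪ t(p, m), k ∩ m ∩ m ∩ p ∪ k ∩ p ∪ k ∩ p ∪ t(k, p)) ∪ t(r(k ∪ m ∪ m ∪ p ∪ r(p, m), r(m ∩ m ∩ p, k ∩ k ∩ k ∩ m)), k ∪ k ∪ k ∩ r(m, p) ∩ r(p, m) ∩ t(k, m))

Derivation:
Left:  r(m ∩ (m ∩ m) ∪ p ∩ (k ∩ k) ∪ t(k, m), p ∩ (r(m, k) ∩ (r(m, p) ∩ k)) ∪ r(m, p) ∩ (p ∩ p) ∩ r(m, k) ∪ r(m, p) ∩ k ∩ r(m, k) ∩ p ∪ k ∩ ((k ∩ r(m, p)) ∩ r(m, k) ∪ r(m, p) ∩ k ∩ r(m, k)) ∪ k ∩ r(m, k) ∩ p ∩ r(m, p)) ∪ t((k ∩ m ∪ p) ∪ m ∩ m ∪ (m ∪ t(p, m)), (t(k, p) ∪ k ∩ p) ∪ p ∩ k ∪ k ∩ m ∩ p ∩ m) ∪ k ∪ t(r(m ∪ (r(p, m) ∪ (p ∪ m)) ∪ k, r(m ∩ p ∩ m, (k ∩ (k ∩ k)) ∩ m)), (k ∪ r(p, m) ∩ ((k ∩ t(p, m)) ∩ t(k, m))) ∪ k)
  Distribute:  r(k ∩ k ∩ p ∪ m ∩ m ∩ m ∪ t(k, m), k ∩ k ∩ r(m, k) ∩ r(m, p) ∪ k ∩ k ∩ r(m, k) ∩ r(m, p) ∪ k ∩ p ∩ r(m, k) ∩ r(m, p) ∪ k ∩ p ∩ r(m, k) ∩ r(m, p) ∪ k ∩ p ∩ r(m, k) ∩ r(m, p) ∪ p ∩ p ∩ r(m, k) ∩ r(m, p)) ∪ t(k ∩ m ∪ m ∪ m ∩ m ∪ p ∪ t(p, m), k ∩ m ∩ m ∩ p ∪ k ∩ p ∪ k ∩ p ∪ t(k, p)) ∪ k ∪ t(r(k ∪ m ∪ m ∪ p ∪ r(p, m), r(m ∩ m ∩ p, k ∩ k ∩ k ∩ m)), k ∪ k ∪ k ∩ r(p, m) ∩ t(k, m) ∩ t(p, m))
  Sort:  k ∪ r(k ∩ k ∩ p ∪ m ∩ m ∩ m ∪ t(k, m), k ∩ k ∩ r(m, k) ∩ r(m, p) ∪ k ∩ k ∩ r(m, k) ∩ r(m, p) ∪ k ∩ p ∩ r(m, k) ∩ r(m, p) ∪ k ∩ p ∩ r(m, k) ∩ r(m, p) ∪ k ∩ p ∩ r(m, k) ∩ r(m, p) ∪ p ∩ p ∩ r(m, k) ∩ r(m, p)) ∪ t(k ∩ m ∪ m ∪ m ∩ m ∪ p ∪ t(p, m), k ∩ m ∩ m ∩ p ∪ k ∩ p ∪ k ∩ p ∪ t(k, p)) ∪ t(r(k ∪ m ∪ m ∪ p ∪ r(p, m), r(m ∩ m ∩ p, k ∩ k ∩ k ∩ m)), k ∪ k ∪ k ∩ r(p, m) ∩ t(k, m) ∩ t(p, m))
Right:  t(m ∩ m ∪ m ∩ k ∪ m ∪ p ∪ t(p, m), k ∩ p ∪ m ∩ m ∩ (k ∩ p) ∪ t(k, p) ∪ k ∩ p) ∪ k ∪ t(r(r(p, m) ∪ m ∪ m ∪ k ∪ p, r(p ∩ (m ∩ m), k ∩ ((k ∩ k) ∩ m))), k ∪ (r(m, p) ∩ k ∩ (t(k, m) ∩ r(p, m)) ∪ k)) ∪ r(k ∩ (k ∩ p) ∪ t(k, m) ∪ m ∩ (m ∩ m), ((r(m, p) ∩ (p ∩ r(m, k))) ∩ k ∪ (r(m, p) ∩ k) ∩ (r(m, k) ∩ p)) ∪ (k ∩ r(m, p)) ∩ (r(m, k) ∩ k) ∪ (t(p, m) ∩ p) ∩ (r(m, k) ∩ p) ∪ ((k ∩ r(m, k)) ∩ r(m, p)) ∩ k ∪ r(m, k) ∩ (k ∩ r(m, p)) ∩ p)
  Flatten:  t(k ∩ m ∪ m ∪ m ∩ m ∪ p ∪ t(p, m), k ∩ m ∩ m ∩ p ∪ k ∩ p ∪ k ∩ p ∪ t(k, p)) ∪ k ∪ t(r(k ∪ m ∪ m ∪ p ∪ r(p, m), r(m ∩ m ∩ p, k ∩ k ∩ k ∩ m)), k ∪ k ∪ k ∩ r(m, p) ∩ r(p, m) ∩ t(k, m)) ∪ r(k ∩ k ∩ p ∪ m ∩ m ∩ m ∪ t(k, m), k ∩ k ∩ r(m, k) ∩ r(m, p) ∪ k ∩ k ∩ r(m, k) ∩ r(m, p) ∪ k ∩ p ∩ r(m, k) ∩ r(m, p) ∪ k ∩ p ∩ r(m, k) ∩ r(m, p) ∪ k ∩ p ∩ r(m, k) ∩ r(m, p) ∪ p ∩ p ∩ r(m, k) ∩ t(p, m))
  Sort arguments:  k ∪ r(k ∩ k ∩ p ∪ m ∩ m ∩ m ∪ t(k, m), k ∩ k ∩ r(m, k) ∩ r(m, p) ∪ k ∩ k ∩ r(m, k) ∩ r(m, p) ∪ k ∩ p ∩ r(m, k) ∩ r(m, p) ∪ k ∩ p ∩ r(m, k) ∩ r(m, p) ∪ k ∩ p ∩ r(m, k) ∩ r(m, p) ∪ p ∩ p ∩ r(m, k) ∩ t(p, m)) ∪ t(k ∩ m ∪ m ∪ m ∩ m ∪ p ∪ t(p, m), k ∩ m ∩ m ∩ p ∪ k ∩ p ∪ k ∩ p ∪ t(k, p)) ∪ t(r(k ∪ m ∪ m ∪ p ∪ r(p, m), r(m ∩ m ∩ p, k ∩ k ∩ k ∩ m)), k ∪ k ∪ k ∩ r(m, p) ∩ r(p, m) ∩ t(k, m))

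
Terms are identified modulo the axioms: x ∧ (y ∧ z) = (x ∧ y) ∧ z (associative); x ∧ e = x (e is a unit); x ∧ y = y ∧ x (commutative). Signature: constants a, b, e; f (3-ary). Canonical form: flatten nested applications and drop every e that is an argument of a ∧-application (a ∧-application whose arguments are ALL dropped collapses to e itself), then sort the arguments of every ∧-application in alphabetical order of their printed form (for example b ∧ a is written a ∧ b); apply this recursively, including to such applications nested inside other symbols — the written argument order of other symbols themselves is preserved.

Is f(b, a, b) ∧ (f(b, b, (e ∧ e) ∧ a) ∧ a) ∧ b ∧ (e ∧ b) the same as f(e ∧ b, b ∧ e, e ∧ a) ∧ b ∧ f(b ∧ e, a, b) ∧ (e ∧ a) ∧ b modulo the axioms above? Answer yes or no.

Left:  f(b, a, b) ∧ (f(b, b, (e ∧ e) ∧ a) ∧ a) ∧ b ∧ (e ∧ b)
  Un-nest:  f(b, a, b) ∧ f(b, b, (e ∧ e) ∧ a) ∧ a ∧ b ∧ e ∧ b
  Canonicalize subterm:  f(b, b, (e ∧ e) ∧ a)  →  f(b, b, a)
  Unit:  drop e
  Sort arguments:  a ∧ b ∧ b ∧ f(b, a, b) ∧ f(b, b, a)
Right:  f(e ∧ b, b ∧ e, e ∧ a) ∧ b ∧ f(b ∧ e, a, b) ∧ (e ∧ a) ∧ b
  Merge nested applications:  f(e ∧ b, b ∧ e, e ∧ a) ∧ b ∧ f(b ∧ e, a, b) ∧ e ∧ a ∧ b
  Simplify inside:  f(e ∧ b, b ∧ e, e ∧ a)  →  f(b, b, a)
  Simplify inside:  f(b ∧ e, a, b)  →  f(b, a, b)
  Drop the unit:  drop e
  Sort arguments:  a ∧ b ∧ b ∧ f(b, a, b) ∧ f(b, b, a)

Answer: yes — both canonical forms are a ∧ b ∧ b ∧ f(b, a, b) ∧ f(b, b, a)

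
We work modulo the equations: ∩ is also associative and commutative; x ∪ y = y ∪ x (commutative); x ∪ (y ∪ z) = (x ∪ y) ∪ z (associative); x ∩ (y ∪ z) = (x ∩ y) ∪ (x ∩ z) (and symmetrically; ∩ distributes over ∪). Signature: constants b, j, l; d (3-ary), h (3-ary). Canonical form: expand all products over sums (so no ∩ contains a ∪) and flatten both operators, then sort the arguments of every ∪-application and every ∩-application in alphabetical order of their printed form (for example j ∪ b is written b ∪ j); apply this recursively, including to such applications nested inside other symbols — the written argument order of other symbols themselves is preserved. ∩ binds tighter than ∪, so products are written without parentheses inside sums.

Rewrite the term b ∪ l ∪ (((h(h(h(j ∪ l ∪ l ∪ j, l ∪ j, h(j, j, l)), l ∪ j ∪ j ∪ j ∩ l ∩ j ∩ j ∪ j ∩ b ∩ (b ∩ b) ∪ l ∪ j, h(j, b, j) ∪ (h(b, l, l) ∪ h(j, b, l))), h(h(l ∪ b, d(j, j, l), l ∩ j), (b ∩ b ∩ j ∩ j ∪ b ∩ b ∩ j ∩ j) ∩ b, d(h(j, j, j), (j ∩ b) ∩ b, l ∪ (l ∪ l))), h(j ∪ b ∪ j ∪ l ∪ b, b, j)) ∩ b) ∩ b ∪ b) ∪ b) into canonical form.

Answer: b ∪ b ∪ b ∪ b ∩ b ∩ h(h(h(j ∪ j ∪ l ∪ l, j ∪ l, h(j, j, l)), b ∩ b ∩ b ∩ j ∪ j ∪ j ∪ j ∪ j ∩ j ∩ j ∩ l ∪ l ∪ l, h(b, l, l) ∪ h(j, b, j) ∪ h(j, b, l)), h(h(b ∪ l, d(j, j, l), j ∩ l), b ∩ b ∩ b ∩ j ∩ j ∪ b ∩ b ∩ b ∩ j ∩ j, d(h(j, j, j), b ∩ b ∩ j, l ∪ l ∪ l)), h(b ∪ b ∪ j ∪ j ∪ l, b, j)) ∪ l

Derivation:
Expand products over sums:  b ∪ l ∪ b ∩ b ∩ h(h(h(j ∪ j ∪ l ∪ l, j ∪ l, h(j, j, l)), b ∩ b ∩ b ∩ j ∪ j ∪ j ∪ j ∪ j ∩ j ∩ j ∩ l ∪ l ∪ l, h(b, l, l) ∪ h(j, b, j) ∪ h(j, b, l)), h(h(b ∪ l, d(j, j, l), j ∩ l), b ∩ b ∩ b ∩ j ∩ j ∪ b ∩ b ∩ b ∩ j ∩ j, d(h(j, j, j), b ∩ b ∩ j, l ∪ l ∪ l)), h(b ∪ b ∪ j ∪ j ∪ l, b, j)) ∪ b ∪ b
Sort arguments:  b ∪ b ∪ b ∪ b ∩ b ∩ h(h(h(j ∪ j ∪ l ∪ l, j ∪ l, h(j, j, l)), b ∩ b ∩ b ∩ j ∪ j ∪ j ∪ j ∪ j ∩ j ∩ j ∩ l ∪ l ∪ l, h(b, l, l) ∪ h(j, b, j) ∪ h(j, b, l)), h(h(b ∪ l, d(j, j, l), j ∩ l), b ∩ b ∩ b ∩ j ∩ j ∪ b ∩ b ∩ b ∩ j ∩ j, d(h(j, j, j), b ∩ b ∩ j, l ∪ l ∪ l)), h(b ∪ b ∪ j ∪ j ∪ l, b, j)) ∪ l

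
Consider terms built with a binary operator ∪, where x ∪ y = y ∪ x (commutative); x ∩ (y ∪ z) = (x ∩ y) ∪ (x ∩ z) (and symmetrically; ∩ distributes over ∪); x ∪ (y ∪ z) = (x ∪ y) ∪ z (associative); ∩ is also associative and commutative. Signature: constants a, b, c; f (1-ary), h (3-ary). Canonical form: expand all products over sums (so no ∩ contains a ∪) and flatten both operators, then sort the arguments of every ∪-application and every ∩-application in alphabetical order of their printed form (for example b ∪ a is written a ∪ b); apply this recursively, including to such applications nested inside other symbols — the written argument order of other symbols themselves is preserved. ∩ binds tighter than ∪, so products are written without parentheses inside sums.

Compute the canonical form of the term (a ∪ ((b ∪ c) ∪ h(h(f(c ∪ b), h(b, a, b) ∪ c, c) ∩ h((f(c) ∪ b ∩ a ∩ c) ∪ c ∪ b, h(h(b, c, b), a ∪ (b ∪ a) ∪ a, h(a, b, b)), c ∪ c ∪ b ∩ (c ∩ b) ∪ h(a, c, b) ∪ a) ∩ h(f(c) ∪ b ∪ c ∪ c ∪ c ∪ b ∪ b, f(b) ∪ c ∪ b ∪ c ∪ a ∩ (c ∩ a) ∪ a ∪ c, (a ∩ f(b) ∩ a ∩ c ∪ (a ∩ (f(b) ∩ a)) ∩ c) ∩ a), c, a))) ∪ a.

Answer: a ∪ a ∪ b ∪ c ∪ h(h(a ∩ b ∩ c ∪ b ∪ c ∪ f(c), h(h(b, c, b), a ∪ a ∪ a ∪ b, h(a, b, b)), a ∪ b ∩ b ∩ c ∪ c ∪ c ∪ h(a, c, b)) ∩ h(b ∪ b ∪ b ∪ c ∪ c ∪ c ∪ f(c), a ∪ a ∩ a ∩ c ∪ b ∪ c ∪ c ∪ c ∪ f(b), a ∩ a ∩ a ∩ c ∩ f(b) ∪ a ∩ a ∩ a ∩ c ∩ f(b)) ∩ h(f(b ∪ c), c ∪ h(b, a, b), c), c, a)

Derivation:
Distribute:  a ∪ b ∪ c ∪ h(h(a ∩ b ∩ c ∪ b ∪ c ∪ f(c), h(h(b, c, b), a ∪ a ∪ a ∪ b, h(a, b, b)), a ∪ b ∩ b ∩ c ∪ c ∪ c ∪ h(a, c, b)) ∩ h(b ∪ b ∪ b ∪ c ∪ c ∪ c ∪ f(c), a ∪ a ∩ a ∩ c ∪ b ∪ c ∪ c ∪ c ∪ f(b), a ∩ a ∩ a ∩ c ∩ f(b) ∪ a ∩ a ∩ a ∩ c ∩ f(b)) ∩ h(f(b ∪ c), c ∪ h(b, a, b), c), c, a) ∪ a
Sort:  a ∪ a ∪ b ∪ c ∪ h(h(a ∩ b ∩ c ∪ b ∪ c ∪ f(c), h(h(b, c, b), a ∪ a ∪ a ∪ b, h(a, b, b)), a ∪ b ∩ b ∩ c ∪ c ∪ c ∪ h(a, c, b)) ∩ h(b ∪ b ∪ b ∪ c ∪ c ∪ c ∪ f(c), a ∪ a ∩ a ∩ c ∪ b ∪ c ∪ c ∪ c ∪ f(b), a ∩ a ∩ a ∩ c ∩ f(b) ∪ a ∩ a ∩ a ∩ c ∩ f(b)) ∩ h(f(b ∪ c), c ∪ h(b, a, b), c), c, a)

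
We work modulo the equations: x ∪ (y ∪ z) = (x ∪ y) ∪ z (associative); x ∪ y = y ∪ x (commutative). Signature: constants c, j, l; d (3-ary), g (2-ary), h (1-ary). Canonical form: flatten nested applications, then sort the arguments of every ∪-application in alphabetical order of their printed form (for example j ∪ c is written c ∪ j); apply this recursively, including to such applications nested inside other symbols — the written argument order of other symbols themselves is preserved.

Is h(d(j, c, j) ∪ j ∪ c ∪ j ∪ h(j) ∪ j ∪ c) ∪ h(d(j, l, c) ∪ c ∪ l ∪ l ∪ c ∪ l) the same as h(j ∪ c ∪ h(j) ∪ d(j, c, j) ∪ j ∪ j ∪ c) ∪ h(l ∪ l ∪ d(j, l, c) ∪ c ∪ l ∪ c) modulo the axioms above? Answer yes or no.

Left:  h(d(j, c, j) ∪ j ∪ c ∪ j ∪ h(j) ∪ j ∪ c) ∪ h(d(j, l, c) ∪ c ∪ l ∪ l ∪ c ∪ l)
  Simplify inside:  h(d(j, c, j) ∪ j ∪ c ∪ j ∪ h(j) ∪ j ∪ c)  →  h(c ∪ c ∪ d(j, c, j) ∪ h(j) ∪ j ∪ j ∪ j)
  Canonicalize subterm:  h(d(j, l, c) ∪ c ∪ l ∪ l ∪ c ∪ l)  →  h(c ∪ c ∪ d(j, l, c) ∪ l ∪ l ∪ l)
  Sort:  h(c ∪ c ∪ d(j, c, j) ∪ h(j) ∪ j ∪ j ∪ j) ∪ h(c ∪ c ∪ d(j, l, c) ∪ l ∪ l ∪ l)
Right:  h(j ∪ c ∪ h(j) ∪ d(j, c, j) ∪ j ∪ j ∪ c) ∪ h(l ∪ l ∪ d(j, l, c) ∪ c ∪ l ∪ c)
  Canonicalize subterm:  h(j ∪ c ∪ h(j) ∪ d(j, c, j) ∪ j ∪ j ∪ c)  →  h(c ∪ c ∪ d(j, c, j) ∪ h(j) ∪ j ∪ j ∪ j)
  Inside:  h(l ∪ l ∪ d(j, l, c) ∪ c ∪ l ∪ c)  →  h(c ∪ c ∪ d(j, l, c) ∪ l ∪ l ∪ l)
  Order the arguments:  h(c ∪ c ∪ d(j, c, j) ∪ h(j) ∪ j ∪ j ∪ j) ∪ h(c ∪ c ∪ d(j, l, c) ∪ l ∪ l ∪ l)

Answer: yes — both canonical forms are h(c ∪ c ∪ d(j, c, j) ∪ h(j) ∪ j ∪ j ∪ j) ∪ h(c ∪ c ∪ d(j, l, c) ∪ l ∪ l ∪ l)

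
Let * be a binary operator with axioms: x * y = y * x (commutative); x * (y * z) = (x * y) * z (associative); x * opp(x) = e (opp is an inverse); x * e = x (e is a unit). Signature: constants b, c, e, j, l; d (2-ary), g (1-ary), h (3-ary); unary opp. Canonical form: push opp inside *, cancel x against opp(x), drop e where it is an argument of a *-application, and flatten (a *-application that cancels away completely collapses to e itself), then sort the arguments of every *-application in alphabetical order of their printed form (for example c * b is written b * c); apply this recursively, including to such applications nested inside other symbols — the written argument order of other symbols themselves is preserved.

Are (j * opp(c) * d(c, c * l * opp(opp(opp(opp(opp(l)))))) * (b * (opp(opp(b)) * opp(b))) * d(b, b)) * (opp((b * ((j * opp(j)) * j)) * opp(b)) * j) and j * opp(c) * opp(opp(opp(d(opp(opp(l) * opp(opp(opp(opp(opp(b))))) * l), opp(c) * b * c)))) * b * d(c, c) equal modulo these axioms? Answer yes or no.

Left:  (j * opp(c) * d(c, c * l * opp(opp(opp(opp(opp(l)))))) * (b * (opp(opp(b)) * opp(b))) * d(b, b)) * (opp((b * ((j * opp(j)) * j)) * opp(b)) * j)
  Push opp inside:  distribute opp over * and collapse double opp
  Combine occurrences:  j * opp(c) * d(c, c) * b * d(b, b)
  Sort:  b * d(b, b) * d(c, c) * j * opp(c)
Right:  j * opp(c) * opp(opp(opp(d(opp(opp(l) * opp(opp(opp(opp(opp(b))))) * l), opp(c) * b * c)))) * b * d(c, c)
  Push opp inside:  distribute opp over * and collapse double opp
  Collect terms:  j * opp(c) * opp(d(b, b)) * b * d(c, c)
  Sort:  b * d(c, c) * j * opp(c) * opp(d(b, b))

Answer: no — b * d(b, b) * d(c, c) * j * opp(c) vs b * d(c, c) * j * opp(c) * opp(d(b, b))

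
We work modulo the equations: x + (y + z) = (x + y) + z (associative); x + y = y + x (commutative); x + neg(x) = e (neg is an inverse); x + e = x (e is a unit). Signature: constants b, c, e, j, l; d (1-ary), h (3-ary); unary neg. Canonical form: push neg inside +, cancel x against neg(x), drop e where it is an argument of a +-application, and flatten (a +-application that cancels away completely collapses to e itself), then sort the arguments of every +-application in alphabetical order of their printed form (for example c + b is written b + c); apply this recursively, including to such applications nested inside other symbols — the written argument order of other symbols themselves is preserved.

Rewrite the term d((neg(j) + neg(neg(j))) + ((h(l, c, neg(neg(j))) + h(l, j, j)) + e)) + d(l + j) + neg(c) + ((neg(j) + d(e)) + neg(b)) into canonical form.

Answer: d(e) + d(h(l, c, j) + h(l, j, j)) + d(j + l) + neg(b) + neg(c) + neg(j)

Derivation:
Push neg inside:  distribute neg over + and collapse double neg
Combine occurrences:  d(h(l, c, j) + h(l, j, j)) + d(j + l) + neg(c) + neg(j) + d(e) + neg(b)
Sort arguments:  d(e) + d(h(l, c, j) + h(l, j, j)) + d(j + l) + neg(b) + neg(c) + neg(j)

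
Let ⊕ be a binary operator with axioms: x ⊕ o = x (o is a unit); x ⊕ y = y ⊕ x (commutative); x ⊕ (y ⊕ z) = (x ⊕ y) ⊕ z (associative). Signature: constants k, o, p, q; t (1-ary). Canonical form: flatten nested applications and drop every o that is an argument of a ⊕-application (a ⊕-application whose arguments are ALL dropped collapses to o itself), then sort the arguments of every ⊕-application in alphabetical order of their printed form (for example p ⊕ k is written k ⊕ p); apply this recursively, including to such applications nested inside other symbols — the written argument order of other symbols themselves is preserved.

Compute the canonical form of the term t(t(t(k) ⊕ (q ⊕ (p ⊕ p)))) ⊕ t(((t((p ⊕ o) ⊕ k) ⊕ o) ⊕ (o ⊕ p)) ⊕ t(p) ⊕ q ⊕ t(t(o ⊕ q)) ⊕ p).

Simplify inside:  t(t(t(k) ⊕ (q ⊕ (p ⊕ p))))  →  t(t(p ⊕ p ⊕ q ⊕ t(k)))
Canonicalize subterm:  t(((t((p ⊕ o) ⊕ k) ⊕ o) ⊕ (o ⊕ p)) ⊕ t(p) ⊕ q ⊕ t(t(o ⊕ q)) ⊕ p)  →  t(p ⊕ p ⊕ q ⊕ t(k ⊕ p) ⊕ t(p) ⊕ t(t(q)))
Order the arguments:  t(p ⊕ p ⊕ q ⊕ t(k ⊕ p) ⊕ t(p) ⊕ t(t(q))) ⊕ t(t(p ⊕ p ⊕ q ⊕ t(k)))

Answer: t(p ⊕ p ⊕ q ⊕ t(k ⊕ p) ⊕ t(p) ⊕ t(t(q))) ⊕ t(t(p ⊕ p ⊕ q ⊕ t(k)))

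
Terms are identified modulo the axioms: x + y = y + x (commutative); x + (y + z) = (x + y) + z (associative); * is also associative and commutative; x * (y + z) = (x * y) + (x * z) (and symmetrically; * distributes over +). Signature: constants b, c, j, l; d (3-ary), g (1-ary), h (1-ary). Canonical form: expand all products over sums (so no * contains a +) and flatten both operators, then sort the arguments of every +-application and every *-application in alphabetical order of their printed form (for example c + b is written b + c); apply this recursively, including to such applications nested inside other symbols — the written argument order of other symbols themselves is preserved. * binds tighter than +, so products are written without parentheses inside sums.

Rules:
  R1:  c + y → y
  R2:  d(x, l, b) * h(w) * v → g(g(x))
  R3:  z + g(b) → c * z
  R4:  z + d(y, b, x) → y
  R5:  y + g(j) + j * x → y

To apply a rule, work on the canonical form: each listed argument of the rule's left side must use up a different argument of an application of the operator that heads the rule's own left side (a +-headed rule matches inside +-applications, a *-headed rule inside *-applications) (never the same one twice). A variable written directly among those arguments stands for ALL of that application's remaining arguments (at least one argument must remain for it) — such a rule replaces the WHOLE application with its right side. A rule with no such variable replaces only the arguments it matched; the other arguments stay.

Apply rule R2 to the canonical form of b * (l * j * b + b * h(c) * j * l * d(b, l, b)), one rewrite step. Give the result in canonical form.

Answer: b * b * j * l + g(g(b))

Derivation:
Canonical form:  b * b * d(b, l, b) * h(c) * j * l + b * b * j * l
Apply R2:  consuming d(b, l, b), h(c);  v := b * b * j * l, w := c, x := b
The variable takes the whole remainder — replace the entire application.
New term:  b * b * j * l + g(g(b))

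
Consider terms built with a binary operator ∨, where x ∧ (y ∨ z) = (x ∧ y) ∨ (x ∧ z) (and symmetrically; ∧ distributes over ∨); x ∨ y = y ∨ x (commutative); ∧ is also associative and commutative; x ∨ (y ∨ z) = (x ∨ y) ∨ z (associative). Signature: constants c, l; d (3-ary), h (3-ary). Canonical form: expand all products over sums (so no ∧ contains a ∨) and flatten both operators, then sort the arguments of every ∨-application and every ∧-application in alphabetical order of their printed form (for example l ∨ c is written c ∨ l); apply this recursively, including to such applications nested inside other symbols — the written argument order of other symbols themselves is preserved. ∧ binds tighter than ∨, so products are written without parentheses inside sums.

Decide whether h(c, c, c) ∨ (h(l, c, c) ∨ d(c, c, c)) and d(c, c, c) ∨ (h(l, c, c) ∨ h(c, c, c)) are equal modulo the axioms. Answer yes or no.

Answer: yes — both canonical forms are d(c, c, c) ∨ h(c, c, c) ∨ h(l, c, c)

Derivation:
Left:  h(c, c, c) ∨ (h(l, c, c) ∨ d(c, c, c))
  Flatten:  h(c, c, c) ∨ h(l, c, c) ∨ d(c, c, c)
  Sort arguments:  d(c, c, c) ∨ h(c, c, c) ∨ h(l, c, c)
Right:  d(c, c, c) ∨ (h(l, c, c) ∨ h(c, c, c))
  Merge nested applications:  d(c, c, c) ∨ h(l, c, c) ∨ h(c, c, c)
  Sort arguments:  d(c, c, c) ∨ h(c, c, c) ∨ h(l, c, c)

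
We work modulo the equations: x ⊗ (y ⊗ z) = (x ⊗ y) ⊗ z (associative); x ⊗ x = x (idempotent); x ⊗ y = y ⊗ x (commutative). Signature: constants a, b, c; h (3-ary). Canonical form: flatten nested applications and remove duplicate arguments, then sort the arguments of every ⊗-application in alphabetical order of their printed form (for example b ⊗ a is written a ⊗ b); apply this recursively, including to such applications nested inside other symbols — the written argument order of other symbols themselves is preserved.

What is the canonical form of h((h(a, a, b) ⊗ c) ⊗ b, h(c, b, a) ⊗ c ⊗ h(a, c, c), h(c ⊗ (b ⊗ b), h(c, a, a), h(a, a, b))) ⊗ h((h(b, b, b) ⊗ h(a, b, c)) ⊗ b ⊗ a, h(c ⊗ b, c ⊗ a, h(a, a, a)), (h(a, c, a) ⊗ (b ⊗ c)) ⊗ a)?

Inside:  h((h(a, a, b) ⊗ c) ⊗ b, h(c, b, a) ⊗ c ⊗ h(a, c, c), h(c ⊗ (b ⊗ b), h(c, a, a), h(a, a, b)))  →  h(b ⊗ c ⊗ h(a, a, b), c ⊗ h(a, c, c) ⊗ h(c, b, a), h(b ⊗ c, h(c, a, a), h(a, a, b)))
Inside:  h((h(b, b, b) ⊗ h(a, b, c)) ⊗ b ⊗ a, h(c ⊗ b, c ⊗ a, h(a, a, a)), (h(a, c, a) ⊗ (b ⊗ c)) ⊗ a)  →  h(a ⊗ b ⊗ h(a, b, c) ⊗ h(b, b, b), h(b ⊗ c, a ⊗ c, h(a, a, a)), a ⊗ b ⊗ c ⊗ h(a, c, a))
Order the arguments:  h(a ⊗ b ⊗ h(a, b, c) ⊗ h(b, b, b), h(b ⊗ c, a ⊗ c, h(a, a, a)), a ⊗ b ⊗ c ⊗ h(a, c, a)) ⊗ h(b ⊗ c ⊗ h(a, a, b), c ⊗ h(a, c, c) ⊗ h(c, b, a), h(b ⊗ c, h(c, a, a), h(a, a, b)))

Answer: h(a ⊗ b ⊗ h(a, b, c) ⊗ h(b, b, b), h(b ⊗ c, a ⊗ c, h(a, a, a)), a ⊗ b ⊗ c ⊗ h(a, c, a)) ⊗ h(b ⊗ c ⊗ h(a, a, b), c ⊗ h(a, c, c) ⊗ h(c, b, a), h(b ⊗ c, h(c, a, a), h(a, a, b)))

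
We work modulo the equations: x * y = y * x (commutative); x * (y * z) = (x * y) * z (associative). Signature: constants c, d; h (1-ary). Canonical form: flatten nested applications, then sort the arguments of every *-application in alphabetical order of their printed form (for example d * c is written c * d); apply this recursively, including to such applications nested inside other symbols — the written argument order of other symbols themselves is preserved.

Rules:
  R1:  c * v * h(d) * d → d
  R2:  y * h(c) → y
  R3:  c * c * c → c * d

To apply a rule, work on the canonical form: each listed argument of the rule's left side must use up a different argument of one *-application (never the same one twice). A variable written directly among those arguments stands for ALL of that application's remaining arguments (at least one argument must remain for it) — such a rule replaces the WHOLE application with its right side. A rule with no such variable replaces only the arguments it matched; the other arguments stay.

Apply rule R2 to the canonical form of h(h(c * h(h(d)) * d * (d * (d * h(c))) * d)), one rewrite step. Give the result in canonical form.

Canonical form:  h(h(c * d * d * d * d * h(c) * h(h(d))))
Apply R2:  consuming h(c);  y := c * d * d * d * d * h(h(d))
Every leftover argument binds to the variable; the entire application is replaced.
Giving:  h(h(c * d * d * d * d * h(h(d))))

Answer: h(h(c * d * d * d * d * h(h(d))))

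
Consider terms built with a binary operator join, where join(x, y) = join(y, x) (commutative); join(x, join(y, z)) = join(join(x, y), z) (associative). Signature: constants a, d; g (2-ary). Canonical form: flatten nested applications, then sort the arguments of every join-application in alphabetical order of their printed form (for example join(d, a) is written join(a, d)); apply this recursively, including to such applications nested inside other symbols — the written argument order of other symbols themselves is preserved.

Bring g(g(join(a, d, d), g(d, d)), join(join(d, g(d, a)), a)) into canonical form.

Descend into:  join(join(d, g(d, a)), a)
Un-nest:  join(d, g(d, a), a)
Sort:  join(a, d, g(d, a))
Reassemble:  g(g(join(a, d, d), g(d, d)), join(a, d, g(d, a)))

Answer: g(g(join(a, d, d), g(d, d)), join(a, d, g(d, a)))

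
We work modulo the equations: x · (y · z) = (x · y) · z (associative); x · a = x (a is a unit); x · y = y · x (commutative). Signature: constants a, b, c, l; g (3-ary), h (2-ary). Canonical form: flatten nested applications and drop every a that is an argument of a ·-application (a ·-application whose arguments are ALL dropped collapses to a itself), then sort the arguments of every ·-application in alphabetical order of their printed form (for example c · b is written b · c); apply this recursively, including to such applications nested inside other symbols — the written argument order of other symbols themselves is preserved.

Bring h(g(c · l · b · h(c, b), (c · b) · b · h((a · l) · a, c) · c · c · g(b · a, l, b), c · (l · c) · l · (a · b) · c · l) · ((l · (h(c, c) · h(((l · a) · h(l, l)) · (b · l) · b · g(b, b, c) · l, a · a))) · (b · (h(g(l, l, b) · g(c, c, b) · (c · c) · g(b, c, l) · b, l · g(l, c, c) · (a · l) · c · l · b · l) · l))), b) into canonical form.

Answer: h(b · g(b · c · h(c, b) · l, b · b · c · c · c · g(b, l, b) · h(l, c), b · c · c · c · l · l · l) · h(b · b · g(b, b, c) · h(l, l) · l · l · l, a) · h(b · c · c · g(b, c, l) · g(c, c, b) · g(l, l, b), b · c · g(l, c, c) · l · l · l · l) · h(c, c) · l · l, b)

Derivation:
Focus inside:  g(c · l · b · h(c, b), (c · b) · b · h((a · l) · a, c) · c · c · g(b · a, l, b), c · (l · c) · l · (a · b) · c · l) · ((l · (h(c, c) · h(((l · a) · h(l, l)) · (b · l) · b · g(b, b, c) · l, a · a))) · (b · (h(g(l, l, b) · g(c, c, b) · (c · c) · g(b, c, l) · b, l · g(l, c, c) · (a · l) · c · l · b · l) · l)))
Un-nest:  g(c · l · b · h(c, b), (c · b) · b · h((a · l) · a, c) · c · c · g(b · a, l, b), c · (l · c) · l · (a · b) · c · l) · l · h(c, c) · h(((l · a) · h(l, l)) · (b · l) · b · g(b, b, c) · l, a · a) · b · h(g(l, l, b) · g(c, c, b) · (c · c) · g(b, c, l) · b, l · g(l, c, c) · (a · l) · c · l · b · l) · l
Inside:  g(c · l · b · h(c, b), (c · b) · b · h((a · l) · a, c) · c · c · g(b · a, l, b), c · (l · c) · l · (a · b) · c · l)  →  g(b · c · h(c, b) · l, b · b · c · c · c · g(b, l, b) · h(l, c), b · c · c · c · l · l · l)
Canonicalize subterm:  h(((l · a) · h(l, l)) · (b · l) · b · g(b, b, c) · l, a · a)  →  h(b · b · g(b, b, c) · h(l, l) · l · l · l, a)
Canonicalize subterm:  h(g(l, l, b) · g(c, c, b) · (c · c) · g(b, c, l) · b, l · g(l, c, c) · (a · l) · c · l · b · l)  →  h(b · c · c · g(b, c, l) · g(c, c, b) · g(l, l, b), b · c · g(l, c, c) · l · l · l · l)
Sort:  b · g(b · c · h(c, b) · l, b · b · c · c · c · g(b, l, b) · h(l, c), b · c · c · c · l · l · l) · h(b · b · g(b, b, c) · h(l, l) · l · l · l, a) · h(b · c · c · g(b, c, l) · g(c, c, b) · g(l, l, b), b · c · g(l, c, c) · l · l · l · l) · h(c, c) · l · l
Put back:  h(b · g(b · c · h(c, b) · l, b · b · c · c · c · g(b, l, b) · h(l, c), b · c · c · c · l · l · l) · h(b · b · g(b, b, c) · h(l, l) · l · l · l, a) · h(b · c · c · g(b, c, l) · g(c, c, b) · g(l, l, b), b · c · g(l, c, c) · l · l · l · l) · h(c, c) · l · l, b)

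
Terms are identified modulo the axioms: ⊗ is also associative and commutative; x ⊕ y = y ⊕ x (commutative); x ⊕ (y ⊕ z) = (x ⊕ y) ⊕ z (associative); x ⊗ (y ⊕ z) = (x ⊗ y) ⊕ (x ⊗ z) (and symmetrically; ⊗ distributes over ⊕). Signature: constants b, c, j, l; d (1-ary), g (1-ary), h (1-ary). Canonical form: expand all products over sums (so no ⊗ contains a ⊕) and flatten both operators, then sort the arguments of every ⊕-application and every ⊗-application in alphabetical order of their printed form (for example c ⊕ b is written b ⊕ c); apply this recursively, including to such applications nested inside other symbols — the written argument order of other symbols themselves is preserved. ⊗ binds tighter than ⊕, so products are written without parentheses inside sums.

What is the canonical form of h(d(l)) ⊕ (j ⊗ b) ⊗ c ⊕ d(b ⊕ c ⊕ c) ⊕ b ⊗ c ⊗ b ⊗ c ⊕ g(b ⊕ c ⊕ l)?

Answer: b ⊗ b ⊗ c ⊗ c ⊕ b ⊗ c ⊗ j ⊕ d(b ⊕ c ⊕ c) ⊕ g(b ⊕ c ⊕ l) ⊕ h(d(l))

Derivation:
Merge nested applications:  h(d(l)) ⊕ b ⊗ c ⊗ j ⊕ d(b ⊕ c ⊕ c) ⊕ b ⊗ b ⊗ c ⊗ c ⊕ g(b ⊕ c ⊕ l)
Order the arguments:  b ⊗ b ⊗ c ⊗ c ⊕ b ⊗ c ⊗ j ⊕ d(b ⊕ c ⊕ c) ⊕ g(b ⊕ c ⊕ l) ⊕ h(d(l))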